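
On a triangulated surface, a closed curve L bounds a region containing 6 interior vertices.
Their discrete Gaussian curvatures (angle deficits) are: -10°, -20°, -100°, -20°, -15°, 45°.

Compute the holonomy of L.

Holonomy = total enclosed curvature = (-10°) + (-20°) + (-100°) + (-20°) + (-15°) + 45° = -120°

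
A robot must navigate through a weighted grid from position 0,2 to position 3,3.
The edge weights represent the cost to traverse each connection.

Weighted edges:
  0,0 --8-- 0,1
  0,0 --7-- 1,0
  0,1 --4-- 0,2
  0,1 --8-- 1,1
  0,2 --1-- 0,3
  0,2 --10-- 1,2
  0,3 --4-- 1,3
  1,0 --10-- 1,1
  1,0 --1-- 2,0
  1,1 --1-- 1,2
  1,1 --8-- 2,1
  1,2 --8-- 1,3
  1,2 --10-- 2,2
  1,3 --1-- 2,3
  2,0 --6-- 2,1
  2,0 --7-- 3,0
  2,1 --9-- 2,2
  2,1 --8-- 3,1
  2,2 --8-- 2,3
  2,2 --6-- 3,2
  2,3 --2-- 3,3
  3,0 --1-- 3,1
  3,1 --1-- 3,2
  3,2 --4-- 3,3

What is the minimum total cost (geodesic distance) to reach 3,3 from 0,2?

Shortest path: 0,2 → 0,3 → 1,3 → 2,3 → 3,3, total weight = 8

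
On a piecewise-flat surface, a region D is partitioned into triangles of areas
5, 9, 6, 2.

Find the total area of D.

5 + 9 + 6 + 2 = 22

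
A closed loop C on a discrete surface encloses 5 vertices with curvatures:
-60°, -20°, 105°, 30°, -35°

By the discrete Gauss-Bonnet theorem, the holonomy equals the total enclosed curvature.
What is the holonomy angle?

Holonomy = total enclosed curvature = (-60°) + (-20°) + 105° + 30° + (-35°) = 20°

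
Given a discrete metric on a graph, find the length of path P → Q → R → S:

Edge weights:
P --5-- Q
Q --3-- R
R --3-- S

Arc length = 5 + 3 + 3 = 11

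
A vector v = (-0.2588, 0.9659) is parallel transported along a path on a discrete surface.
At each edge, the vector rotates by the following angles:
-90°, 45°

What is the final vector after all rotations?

Total rotation: (-90°) + 45° = -45°. Final vector: (0.5000, 0.8660)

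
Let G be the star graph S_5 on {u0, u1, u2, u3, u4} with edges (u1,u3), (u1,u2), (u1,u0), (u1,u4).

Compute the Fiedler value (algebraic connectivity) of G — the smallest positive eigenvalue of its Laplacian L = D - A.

The star S_5 is the complete bipartite graph K_{1,4} (one hub of degree 4, 4 leaves of degree 1). The Laplacian spectrum of K_{p,q} is 0, p (multiplicity q−1), q (multiplicity p−1), p+q. With p = 1, q = 4: 0 once, 1 with multiplicity 3, and 5 once. (Check: trace L = sum of degrees = 8 = 3·1 + 5.)
Laplacian eigenvalues: [0.0, 1.0, 1.0, 1.0, 5.0]. Algebraic connectivity (smallest non-zero eigenvalue) = 1.0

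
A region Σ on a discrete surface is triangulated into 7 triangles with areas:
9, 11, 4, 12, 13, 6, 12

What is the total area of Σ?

9 + 11 + 4 + 12 + 13 + 6 + 12 = 67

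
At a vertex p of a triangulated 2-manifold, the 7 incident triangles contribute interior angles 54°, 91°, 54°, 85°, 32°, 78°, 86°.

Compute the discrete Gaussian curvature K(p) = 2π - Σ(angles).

Sum of angles = 480°. K = 360° - 480° = -120° = -2π/3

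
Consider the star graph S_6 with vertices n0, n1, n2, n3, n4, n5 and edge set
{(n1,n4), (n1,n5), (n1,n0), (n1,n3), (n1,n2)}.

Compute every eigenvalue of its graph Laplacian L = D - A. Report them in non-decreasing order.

The star S_6 is the complete bipartite graph K_{1,5} (one hub of degree 5, 5 leaves of degree 1). The Laplacian spectrum of K_{p,q} is 0, p (multiplicity q−1), q (multiplicity p−1), p+q. With p = 1, q = 5: 0 once, 1 with multiplicity 4, and 6 once. (Check: trace L = sum of degrees = 10 = 4·1 + 6.)
Laplacian eigenvalues (increasing order): [0.0, 1.0, 1.0, 1.0, 1.0, 6.0]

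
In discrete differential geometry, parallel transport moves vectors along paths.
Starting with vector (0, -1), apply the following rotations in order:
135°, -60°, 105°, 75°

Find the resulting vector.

Total rotation: 135° + (-60°) + 105° + 75° = 255° ≡ -105° (mod 360°). Final vector: (-0.9659, 0.2588)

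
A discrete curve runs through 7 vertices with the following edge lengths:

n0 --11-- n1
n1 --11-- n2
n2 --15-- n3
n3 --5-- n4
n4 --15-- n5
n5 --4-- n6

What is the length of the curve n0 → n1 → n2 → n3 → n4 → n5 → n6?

Arc length = 11 + 11 + 15 + 5 + 15 + 4 = 61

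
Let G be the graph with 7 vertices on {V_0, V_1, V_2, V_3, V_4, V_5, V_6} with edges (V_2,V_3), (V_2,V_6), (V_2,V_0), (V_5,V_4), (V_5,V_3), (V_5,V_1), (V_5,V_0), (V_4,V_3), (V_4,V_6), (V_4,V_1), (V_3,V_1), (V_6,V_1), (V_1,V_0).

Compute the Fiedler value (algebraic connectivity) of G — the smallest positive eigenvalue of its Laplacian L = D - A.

Degrees: deg(V_0) = 3, deg(V_1) = 5, deg(V_2) = 3, deg(V_3) = 4, deg(V_4) = 4, deg(V_5) = 4, deg(V_6) = 3.
L = D − A with rows/columns ordered (V_0, V_1, V_2, V_3, V_4, V_5, V_6):
  [ 3, -1, -1,  0,  0, -1,  0]
  [-1,  5,  0, -1, -1, -1, -1]
  [-1,  0,  3, -1,  0,  0, -1]
  [ 0, -1, -1,  4, -1, -1,  0]
  [ 0, -1,  0, -1,  4, -1, -1]
  [-1, -1,  0, -1, -1,  4,  0]
  [ 0, -1, -1,  0, -1,  0,  3]
Characteristic polynomial: det(λI − L) = λ(λ² − 8λ + 14)²(λ² − 10λ + 23).
Roots: λ = 0; (λ² − 8λ + 14) = 0 ⇒ λ = 4 ± √2 ≈ 2.5858, 5.4142 (multiplicity 2); (λ² − 10λ + 23) = 0 ⇒ λ = 5 ± √2 ≈ 3.5858, 6.4142.
(Check: the roots sum (with multiplicity) to 26, matching trace L = Σdeg = 2·13 = 26.)
Laplacian eigenvalues: [0.0, 2.5858, 2.5858, 3.5858, 5.4142, 5.4142, 6.4142]. Algebraic connectivity (smallest non-zero eigenvalue) = 2.5858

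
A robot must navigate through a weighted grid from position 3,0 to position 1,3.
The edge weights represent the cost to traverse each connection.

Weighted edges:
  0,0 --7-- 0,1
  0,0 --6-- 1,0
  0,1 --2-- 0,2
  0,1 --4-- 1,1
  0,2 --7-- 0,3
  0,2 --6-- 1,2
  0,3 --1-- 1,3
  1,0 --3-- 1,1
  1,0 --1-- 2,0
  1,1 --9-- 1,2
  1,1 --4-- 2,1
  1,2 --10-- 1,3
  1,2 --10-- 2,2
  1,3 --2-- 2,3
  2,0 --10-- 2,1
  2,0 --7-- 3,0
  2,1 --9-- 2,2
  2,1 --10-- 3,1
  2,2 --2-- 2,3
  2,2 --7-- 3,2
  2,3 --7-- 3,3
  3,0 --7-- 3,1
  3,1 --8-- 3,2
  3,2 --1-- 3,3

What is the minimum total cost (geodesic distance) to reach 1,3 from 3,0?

Shortest path: 3,0 → 3,1 → 3,2 → 3,3 → 2,3 → 1,3, total weight = 25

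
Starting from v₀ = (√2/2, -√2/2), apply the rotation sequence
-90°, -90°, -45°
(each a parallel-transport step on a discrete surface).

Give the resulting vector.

Total rotation: (-90°) + (-90°) + (-45°) = -225° ≡ 135° (mod 360°). Final vector: (0, 1)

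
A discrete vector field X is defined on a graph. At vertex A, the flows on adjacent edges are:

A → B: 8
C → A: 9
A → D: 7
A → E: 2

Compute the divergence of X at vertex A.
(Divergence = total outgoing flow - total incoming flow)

Divergence = sum of outgoing flows = 8 + (-9) + 7 + 2 = 8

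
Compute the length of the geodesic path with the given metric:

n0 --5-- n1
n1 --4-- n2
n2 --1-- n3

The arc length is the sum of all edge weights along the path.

Arc length = 5 + 4 + 1 = 10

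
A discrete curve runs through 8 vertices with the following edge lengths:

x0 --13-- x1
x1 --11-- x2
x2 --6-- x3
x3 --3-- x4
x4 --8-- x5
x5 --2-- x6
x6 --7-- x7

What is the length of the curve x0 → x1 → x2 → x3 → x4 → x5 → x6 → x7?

Arc length = 13 + 11 + 6 + 3 + 8 + 2 + 7 = 50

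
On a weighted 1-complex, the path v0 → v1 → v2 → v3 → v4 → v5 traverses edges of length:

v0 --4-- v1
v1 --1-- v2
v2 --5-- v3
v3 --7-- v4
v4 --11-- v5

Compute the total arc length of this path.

Arc length = 4 + 1 + 5 + 7 + 11 = 28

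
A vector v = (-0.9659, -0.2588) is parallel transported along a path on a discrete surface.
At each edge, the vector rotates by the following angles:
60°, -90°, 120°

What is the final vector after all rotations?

Total rotation: 60° + (-90°) + 120° = 90°. Final vector: (0.2588, -0.9659)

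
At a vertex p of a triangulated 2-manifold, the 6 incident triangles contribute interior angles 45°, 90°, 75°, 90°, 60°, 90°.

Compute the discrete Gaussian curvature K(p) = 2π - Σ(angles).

Sum of angles = 450°. K = 360° - 450° = -90° = -π/2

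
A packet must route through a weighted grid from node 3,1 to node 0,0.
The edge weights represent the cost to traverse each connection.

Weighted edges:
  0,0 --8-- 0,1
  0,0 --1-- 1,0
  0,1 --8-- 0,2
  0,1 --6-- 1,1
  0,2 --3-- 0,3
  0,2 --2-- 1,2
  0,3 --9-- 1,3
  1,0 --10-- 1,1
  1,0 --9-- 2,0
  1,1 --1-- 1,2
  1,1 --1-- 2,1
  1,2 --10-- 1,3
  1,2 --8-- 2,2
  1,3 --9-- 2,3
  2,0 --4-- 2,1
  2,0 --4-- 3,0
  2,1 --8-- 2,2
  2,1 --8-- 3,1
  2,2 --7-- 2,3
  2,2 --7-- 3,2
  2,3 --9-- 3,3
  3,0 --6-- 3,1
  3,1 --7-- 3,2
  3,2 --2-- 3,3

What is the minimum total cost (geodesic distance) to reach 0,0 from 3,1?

Shortest path: 3,1 → 2,1 → 1,1 → 1,0 → 0,0, total weight = 20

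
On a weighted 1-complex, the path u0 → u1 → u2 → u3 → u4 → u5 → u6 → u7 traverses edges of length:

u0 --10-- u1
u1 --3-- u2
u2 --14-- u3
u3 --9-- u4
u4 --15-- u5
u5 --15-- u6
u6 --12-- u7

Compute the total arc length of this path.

Arc length = 10 + 3 + 14 + 9 + 15 + 15 + 12 = 78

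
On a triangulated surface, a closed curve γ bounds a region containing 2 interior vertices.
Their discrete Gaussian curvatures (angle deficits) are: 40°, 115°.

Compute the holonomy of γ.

Holonomy = total enclosed curvature = 40° + 115° = 155°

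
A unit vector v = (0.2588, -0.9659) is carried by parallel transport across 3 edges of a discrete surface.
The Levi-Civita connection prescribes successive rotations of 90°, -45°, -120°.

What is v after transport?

Total rotation: 90° + (-45°) + (-120°) = -75°. Final vector: (-0.8660, -0.5000)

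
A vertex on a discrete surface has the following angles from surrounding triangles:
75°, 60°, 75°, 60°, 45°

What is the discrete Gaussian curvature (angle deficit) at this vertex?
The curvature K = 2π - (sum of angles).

Sum of angles = 315°. K = 360° - 315° = 45° = π/4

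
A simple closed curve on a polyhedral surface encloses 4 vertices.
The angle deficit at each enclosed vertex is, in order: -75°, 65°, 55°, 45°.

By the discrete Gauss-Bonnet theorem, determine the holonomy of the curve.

Holonomy = total enclosed curvature = (-75°) + 65° + 55° + 45° = 90°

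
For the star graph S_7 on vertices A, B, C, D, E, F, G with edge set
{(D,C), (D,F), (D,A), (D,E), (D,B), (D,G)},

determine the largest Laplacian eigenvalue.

The star S_7 is the complete bipartite graph K_{1,6} (one hub of degree 6, 6 leaves of degree 1). The Laplacian spectrum of K_{p,q} is 0, p (multiplicity q−1), q (multiplicity p−1), p+q. With p = 1, q = 6: 0 once, 1 with multiplicity 5, and 7 once. (Check: trace L = sum of degrees = 12 = 5·1 + 7.)
Laplacian eigenvalues: [0.0, 1.0, 1.0, 1.0, 1.0, 1.0, 7.0]. Largest eigenvalue (spectral radius) = 7.0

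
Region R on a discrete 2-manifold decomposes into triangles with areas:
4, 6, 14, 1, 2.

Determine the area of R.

4 + 6 + 14 + 1 + 2 = 27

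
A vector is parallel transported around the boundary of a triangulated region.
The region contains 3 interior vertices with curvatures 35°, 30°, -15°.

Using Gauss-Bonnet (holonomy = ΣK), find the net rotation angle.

Holonomy = total enclosed curvature = 35° + 30° + (-15°) = 50°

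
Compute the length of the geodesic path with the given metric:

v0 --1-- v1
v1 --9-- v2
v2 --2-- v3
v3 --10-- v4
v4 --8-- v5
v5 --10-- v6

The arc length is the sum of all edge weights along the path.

Arc length = 1 + 9 + 2 + 10 + 8 + 10 = 40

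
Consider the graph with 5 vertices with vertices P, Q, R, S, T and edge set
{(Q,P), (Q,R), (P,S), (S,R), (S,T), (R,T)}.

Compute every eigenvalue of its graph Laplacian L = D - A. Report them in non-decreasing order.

Degrees: deg(P) = 2, deg(Q) = 2, deg(R) = 3, deg(S) = 3, deg(T) = 2.
L = D − A with rows/columns ordered (P, Q, R, S, T):
  [ 2, -1,  0, -1,  0]
  [-1,  2, -1,  0,  0]
  [ 0, -1,  3, -1, -1]
  [-1,  0, -1,  3, -1]
  [ 0,  0, -1, -1,  2]
Characteristic polynomial: det(λI − L) = λ(λ² − 5λ + 5)(λ² − 7λ + 11).
Roots: λ = 0; (λ² − 5λ + 5) = 0 ⇒ λ = (5 ± √5)/2 ≈ 1.382, 3.618; (λ² − 7λ + 11) = 0 ⇒ λ = (7 ± √5)/2 ≈ 2.382, 4.618.
(Check: the roots sum (with multiplicity) to 12, matching trace L = Σdeg = 2·6 = 12.)
Laplacian eigenvalues (increasing order): [0.0, 1.382, 2.382, 3.618, 4.618]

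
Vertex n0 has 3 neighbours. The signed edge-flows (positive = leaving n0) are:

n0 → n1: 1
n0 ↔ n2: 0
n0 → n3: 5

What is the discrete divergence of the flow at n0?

Divergence = sum of outgoing flows = 1 + 0 + 5 = 6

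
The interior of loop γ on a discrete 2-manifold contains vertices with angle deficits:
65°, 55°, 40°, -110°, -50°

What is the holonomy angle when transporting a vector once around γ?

Holonomy = total enclosed curvature = 65° + 55° + 40° + (-110°) + (-50°) = 0°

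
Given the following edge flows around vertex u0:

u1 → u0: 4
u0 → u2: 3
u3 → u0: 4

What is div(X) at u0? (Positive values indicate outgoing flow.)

Divergence = sum of outgoing flows = (-4) + 3 + (-4) = -5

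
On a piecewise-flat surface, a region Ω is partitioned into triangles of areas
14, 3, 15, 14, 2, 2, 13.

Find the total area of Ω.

14 + 3 + 15 + 14 + 2 + 2 + 13 = 63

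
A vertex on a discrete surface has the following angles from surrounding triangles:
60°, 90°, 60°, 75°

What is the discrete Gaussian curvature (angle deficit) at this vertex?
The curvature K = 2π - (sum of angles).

Sum of angles = 285°. K = 360° - 285° = 75° = 5π/12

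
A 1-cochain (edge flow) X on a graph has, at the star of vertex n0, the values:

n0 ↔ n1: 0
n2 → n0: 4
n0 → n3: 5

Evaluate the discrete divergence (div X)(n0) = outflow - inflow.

Divergence = sum of outgoing flows = 0 + (-4) + 5 = 1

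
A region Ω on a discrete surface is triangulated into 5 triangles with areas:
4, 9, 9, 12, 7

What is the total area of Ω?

4 + 9 + 9 + 12 + 7 = 41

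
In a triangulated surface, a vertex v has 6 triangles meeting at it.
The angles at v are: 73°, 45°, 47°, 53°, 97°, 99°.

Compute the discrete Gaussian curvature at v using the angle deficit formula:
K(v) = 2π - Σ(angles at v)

Sum of angles = 414°. K = 360° - 414° = -54° = -3π/10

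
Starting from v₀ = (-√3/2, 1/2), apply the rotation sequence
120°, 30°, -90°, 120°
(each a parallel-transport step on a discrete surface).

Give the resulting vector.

Total rotation: 120° + 30° + (-90°) + 120° = 180°. Final vector: (0.8660, -0.5000)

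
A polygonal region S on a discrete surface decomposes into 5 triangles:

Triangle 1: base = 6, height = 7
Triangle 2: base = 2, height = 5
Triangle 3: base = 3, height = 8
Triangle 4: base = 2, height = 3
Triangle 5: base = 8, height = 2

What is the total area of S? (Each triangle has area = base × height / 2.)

(1/2)×6×7 + (1/2)×2×5 + (1/2)×3×8 + (1/2)×2×3 + (1/2)×8×2 = 49.0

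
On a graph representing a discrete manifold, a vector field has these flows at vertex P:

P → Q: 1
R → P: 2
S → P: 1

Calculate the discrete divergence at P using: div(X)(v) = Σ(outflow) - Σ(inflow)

Divergence = sum of outgoing flows = 1 + (-2) + (-1) = -2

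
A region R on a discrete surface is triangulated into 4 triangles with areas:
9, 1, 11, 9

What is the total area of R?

9 + 1 + 11 + 9 = 30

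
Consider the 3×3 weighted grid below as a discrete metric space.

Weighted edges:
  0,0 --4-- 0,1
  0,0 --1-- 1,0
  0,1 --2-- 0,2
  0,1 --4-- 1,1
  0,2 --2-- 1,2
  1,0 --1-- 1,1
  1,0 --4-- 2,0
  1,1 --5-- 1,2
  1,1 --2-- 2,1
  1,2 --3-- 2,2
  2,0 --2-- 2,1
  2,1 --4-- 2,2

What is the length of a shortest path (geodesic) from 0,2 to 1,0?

Shortest path: 0,2 → 0,1 → 0,0 → 1,0, total weight = 7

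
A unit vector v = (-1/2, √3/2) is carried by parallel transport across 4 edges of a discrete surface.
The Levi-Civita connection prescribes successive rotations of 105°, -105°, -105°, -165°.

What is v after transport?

Total rotation: 105° + (-105°) + (-105°) + (-165°) = -270° ≡ 90° (mod 360°). Final vector: (-0.8660, -0.5000)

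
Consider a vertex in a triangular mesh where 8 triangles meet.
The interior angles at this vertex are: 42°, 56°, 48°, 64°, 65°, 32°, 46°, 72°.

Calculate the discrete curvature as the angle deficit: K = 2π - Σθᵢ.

Sum of angles = 425°. K = 360° - 425° = -65° = -13π/36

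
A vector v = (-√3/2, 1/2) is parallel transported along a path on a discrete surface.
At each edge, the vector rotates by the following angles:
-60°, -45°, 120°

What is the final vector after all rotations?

Total rotation: (-60°) + (-45°) + 120° = 15°. Final vector: (-0.9659, 0.2588)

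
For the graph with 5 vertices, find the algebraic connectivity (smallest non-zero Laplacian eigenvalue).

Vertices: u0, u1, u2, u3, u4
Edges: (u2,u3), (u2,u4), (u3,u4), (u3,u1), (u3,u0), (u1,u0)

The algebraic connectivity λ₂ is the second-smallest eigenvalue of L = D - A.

Degrees: deg(u0) = 2, deg(u1) = 2, deg(u2) = 2, deg(u3) = 4, deg(u4) = 2.
L = D − A with rows/columns ordered (u0, u1, u2, u3, u4):
  [ 2, -1,  0, -1,  0]
  [-1,  2,  0, -1,  0]
  [ 0,  0,  2, -1, -1]
  [-1, -1, -1,  4, -1]
  [ 0,  0, -1, -1,  2]
Characteristic polynomial: det(λI − L) = λ(λ − 1)(λ − 3)²(λ − 5).
Roots: λ = 0; (λ − 1) = 0 ⇒ λ = 1; (λ − 3) = 0 ⇒ λ = 3 (multiplicity 2); (λ − 5) = 0 ⇒ λ = 5.
(Check: the roots sum (with multiplicity) to 12, matching trace L = Σdeg = 2·6 = 12.)
Laplacian eigenvalues: [0.0, 1.0, 3.0, 3.0, 5.0]. Algebraic connectivity (smallest non-zero eigenvalue) = 1.0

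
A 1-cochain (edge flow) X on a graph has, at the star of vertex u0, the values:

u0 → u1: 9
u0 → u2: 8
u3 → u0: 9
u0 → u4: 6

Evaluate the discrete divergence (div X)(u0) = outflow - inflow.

Divergence = sum of outgoing flows = 9 + 8 + (-9) + 6 = 14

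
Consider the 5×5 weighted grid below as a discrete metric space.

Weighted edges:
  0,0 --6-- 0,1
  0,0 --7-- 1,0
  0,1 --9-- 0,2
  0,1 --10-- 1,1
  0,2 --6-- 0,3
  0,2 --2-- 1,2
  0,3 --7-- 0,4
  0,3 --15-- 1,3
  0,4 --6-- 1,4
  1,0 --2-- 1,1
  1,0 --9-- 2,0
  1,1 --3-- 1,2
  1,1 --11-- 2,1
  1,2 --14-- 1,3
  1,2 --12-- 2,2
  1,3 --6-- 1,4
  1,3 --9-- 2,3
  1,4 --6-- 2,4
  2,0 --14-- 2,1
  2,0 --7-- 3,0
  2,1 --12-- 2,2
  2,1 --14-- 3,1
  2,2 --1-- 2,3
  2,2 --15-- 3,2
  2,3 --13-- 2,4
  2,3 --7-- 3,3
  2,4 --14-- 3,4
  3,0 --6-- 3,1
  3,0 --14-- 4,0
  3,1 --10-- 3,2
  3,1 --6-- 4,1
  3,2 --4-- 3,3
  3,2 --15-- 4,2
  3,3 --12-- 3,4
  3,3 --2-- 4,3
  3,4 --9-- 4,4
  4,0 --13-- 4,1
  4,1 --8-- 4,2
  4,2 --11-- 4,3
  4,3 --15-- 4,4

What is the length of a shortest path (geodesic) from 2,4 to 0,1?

Shortest path: 2,4 → 1,4 → 0,4 → 0,3 → 0,2 → 0,1, total weight = 34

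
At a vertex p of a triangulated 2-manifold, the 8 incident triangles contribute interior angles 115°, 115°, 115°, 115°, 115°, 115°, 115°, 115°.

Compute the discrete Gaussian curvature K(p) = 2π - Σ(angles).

Sum of angles = 920°. K = 360° - 920° = -560°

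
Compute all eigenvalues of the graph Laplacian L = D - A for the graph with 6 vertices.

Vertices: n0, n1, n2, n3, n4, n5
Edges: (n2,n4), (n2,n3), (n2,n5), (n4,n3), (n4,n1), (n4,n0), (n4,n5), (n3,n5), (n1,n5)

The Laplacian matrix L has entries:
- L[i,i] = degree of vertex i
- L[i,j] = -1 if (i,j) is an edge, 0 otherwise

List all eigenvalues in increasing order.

Degrees: deg(n0) = 1, deg(n1) = 2, deg(n2) = 3, deg(n3) = 3, deg(n4) = 5, deg(n5) = 4.
L = D − A with rows/columns ordered (n0, n1, n2, n3, n4, n5):
  [ 1,  0,  0,  0, -1,  0]
  [ 0,  2,  0,  0, -1, -1]
  [ 0,  0,  3, -1, -1, -1]
  [ 0,  0, -1,  3, -1, -1]
  [-1, -1, -1, -1,  5, -1]
  [ 0, -1, -1, -1, -1,  4]
Characteristic polynomial: det(λI − L) = λ(λ − 1)(λ − 2)(λ − 4)(λ − 5)(λ − 6).
Roots: λ = 0; (λ − 1) = 0 ⇒ λ = 1; (λ − 2) = 0 ⇒ λ = 2; (λ − 4) = 0 ⇒ λ = 4; (λ − 5) = 0 ⇒ λ = 5; (λ − 6) = 0 ⇒ λ = 6.
(Check: the roots sum (with multiplicity) to 18, matching trace L = Σdeg = 2·9 = 18.)
Laplacian eigenvalues (increasing order): [0.0, 1.0, 2.0, 4.0, 5.0, 6.0]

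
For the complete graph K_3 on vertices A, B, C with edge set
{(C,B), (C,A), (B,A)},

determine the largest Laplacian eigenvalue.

For the complete graph K_n, L = nI − J (J = all-ones matrix). J has eigenvalues n (once, eigenvector 𝟙) and 0 (multiplicity n−1), so L has eigenvalues 0 (once) and n (multiplicity n−1). Here n = 3: eigenvalue 0 once and 3 with multiplicity 2.
Laplacian eigenvalues: [0.0, 3.0, 3.0]. Largest eigenvalue (spectral radius) = 3.0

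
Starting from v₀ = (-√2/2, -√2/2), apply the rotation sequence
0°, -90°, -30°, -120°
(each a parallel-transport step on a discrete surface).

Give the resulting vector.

Total rotation: 0° + (-90°) + (-30°) + (-120°) = -240° ≡ 120° (mod 360°). Final vector: (0.9659, -0.2588)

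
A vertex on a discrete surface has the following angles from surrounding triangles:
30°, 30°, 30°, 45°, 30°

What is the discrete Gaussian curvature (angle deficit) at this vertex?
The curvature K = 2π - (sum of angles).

Sum of angles = 165°. K = 360° - 165° = 195° = 13π/12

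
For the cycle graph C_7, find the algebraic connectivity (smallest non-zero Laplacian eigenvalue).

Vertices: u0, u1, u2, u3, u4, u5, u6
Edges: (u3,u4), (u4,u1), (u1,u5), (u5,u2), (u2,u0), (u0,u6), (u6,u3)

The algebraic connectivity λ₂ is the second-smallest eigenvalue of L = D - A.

The cycle graph C_n has Laplacian eigenvalues λ_k = 2 − 2cos(2πk/n), k = 0, 1, …, n−1. Here n = 7:
k=0: 2 − 2cos(0) = 0.0; k=1: 2 − 2cos(2π/7) = 0.753; k=2: 2 − 2cos(4π/7) = 2.445; k=3: 2 − 2cos(6π/7) = 3.8019; k=4: 2 − 2cos(8π/7) = 3.8019; k=5: 2 − 2cos(10π/7) = 2.445; k=6: 2 − 2cos(12π/7) = 0.753.
Laplacian eigenvalues: [0.0, 0.753, 0.753, 2.445, 2.445, 3.8019, 3.8019]. Algebraic connectivity (smallest non-zero eigenvalue) = 0.753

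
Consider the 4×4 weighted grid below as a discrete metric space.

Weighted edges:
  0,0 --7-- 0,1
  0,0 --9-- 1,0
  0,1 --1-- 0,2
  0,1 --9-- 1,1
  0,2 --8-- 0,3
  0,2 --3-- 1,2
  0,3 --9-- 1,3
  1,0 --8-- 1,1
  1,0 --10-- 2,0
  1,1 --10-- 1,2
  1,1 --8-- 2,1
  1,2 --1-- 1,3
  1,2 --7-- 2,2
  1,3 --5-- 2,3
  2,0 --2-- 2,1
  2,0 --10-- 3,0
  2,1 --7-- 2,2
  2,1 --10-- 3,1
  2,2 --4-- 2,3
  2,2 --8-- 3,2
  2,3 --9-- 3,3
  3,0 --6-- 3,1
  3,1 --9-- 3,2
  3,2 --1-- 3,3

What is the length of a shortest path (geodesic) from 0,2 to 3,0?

Shortest path: 0,2 → 1,2 → 2,2 → 2,1 → 2,0 → 3,0, total weight = 29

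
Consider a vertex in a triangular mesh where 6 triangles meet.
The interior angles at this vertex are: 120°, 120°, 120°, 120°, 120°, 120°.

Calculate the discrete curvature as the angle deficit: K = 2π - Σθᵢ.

Sum of angles = 720°. K = 360° - 720° = -360° = -2π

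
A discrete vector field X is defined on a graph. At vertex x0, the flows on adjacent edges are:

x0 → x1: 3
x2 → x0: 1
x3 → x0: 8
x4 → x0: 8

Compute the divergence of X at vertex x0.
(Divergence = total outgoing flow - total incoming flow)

Divergence = sum of outgoing flows = 3 + (-1) + (-8) + (-8) = -14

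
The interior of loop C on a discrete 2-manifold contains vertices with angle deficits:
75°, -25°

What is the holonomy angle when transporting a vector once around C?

Holonomy = total enclosed curvature = 75° + (-25°) = 50°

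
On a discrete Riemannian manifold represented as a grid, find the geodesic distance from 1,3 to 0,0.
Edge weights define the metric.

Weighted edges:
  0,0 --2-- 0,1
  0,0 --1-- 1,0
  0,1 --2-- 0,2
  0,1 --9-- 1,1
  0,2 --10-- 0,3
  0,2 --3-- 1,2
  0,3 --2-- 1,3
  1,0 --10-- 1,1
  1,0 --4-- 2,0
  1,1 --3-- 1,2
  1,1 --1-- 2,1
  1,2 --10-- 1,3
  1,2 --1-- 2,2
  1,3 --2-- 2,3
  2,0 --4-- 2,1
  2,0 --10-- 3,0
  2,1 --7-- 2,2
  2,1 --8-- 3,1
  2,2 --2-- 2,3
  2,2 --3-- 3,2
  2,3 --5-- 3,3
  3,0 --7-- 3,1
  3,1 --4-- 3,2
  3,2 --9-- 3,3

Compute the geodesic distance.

Shortest path: 1,3 → 2,3 → 2,2 → 1,2 → 0,2 → 0,1 → 0,0, total weight = 12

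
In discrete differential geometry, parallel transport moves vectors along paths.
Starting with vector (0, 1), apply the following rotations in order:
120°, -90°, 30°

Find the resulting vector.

Total rotation: 120° + (-90°) + 30° = 60°. Final vector: (-0.8660, 0.5000)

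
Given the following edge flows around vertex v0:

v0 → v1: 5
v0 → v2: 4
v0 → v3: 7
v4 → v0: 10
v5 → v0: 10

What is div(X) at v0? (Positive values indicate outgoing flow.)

Divergence = sum of outgoing flows = 5 + 4 + 7 + (-10) + (-10) = -4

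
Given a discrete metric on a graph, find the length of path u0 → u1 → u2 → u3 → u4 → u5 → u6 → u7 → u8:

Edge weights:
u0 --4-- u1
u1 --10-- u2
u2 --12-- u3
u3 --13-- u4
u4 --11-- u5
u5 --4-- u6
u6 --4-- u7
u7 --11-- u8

Arc length = 4 + 10 + 12 + 13 + 11 + 4 + 4 + 11 = 69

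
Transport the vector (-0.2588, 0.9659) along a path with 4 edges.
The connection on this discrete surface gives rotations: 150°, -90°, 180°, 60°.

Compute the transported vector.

Total rotation: 150° + (-90°) + 180° + 60° = 300° ≡ -60° (mod 360°). Final vector: (0.7071, 0.7071)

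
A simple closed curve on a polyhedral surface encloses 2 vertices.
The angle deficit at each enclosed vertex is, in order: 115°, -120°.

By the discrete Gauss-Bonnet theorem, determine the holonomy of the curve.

Holonomy = total enclosed curvature = 115° + (-120°) = -5°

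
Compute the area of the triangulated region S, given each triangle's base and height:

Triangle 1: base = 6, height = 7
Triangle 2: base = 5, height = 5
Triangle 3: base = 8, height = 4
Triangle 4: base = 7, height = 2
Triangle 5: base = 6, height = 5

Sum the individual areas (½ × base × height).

(1/2)×6×7 + (1/2)×5×5 + (1/2)×8×4 + (1/2)×7×2 + (1/2)×6×5 = 71.5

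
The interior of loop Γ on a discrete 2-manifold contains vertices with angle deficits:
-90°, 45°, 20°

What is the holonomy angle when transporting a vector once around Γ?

Holonomy = total enclosed curvature = (-90°) + 45° + 20° = -25°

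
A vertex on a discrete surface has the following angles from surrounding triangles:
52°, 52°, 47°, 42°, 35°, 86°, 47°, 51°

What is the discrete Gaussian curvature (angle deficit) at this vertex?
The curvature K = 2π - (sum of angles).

Sum of angles = 412°. K = 360° - 412° = -52° = -13π/45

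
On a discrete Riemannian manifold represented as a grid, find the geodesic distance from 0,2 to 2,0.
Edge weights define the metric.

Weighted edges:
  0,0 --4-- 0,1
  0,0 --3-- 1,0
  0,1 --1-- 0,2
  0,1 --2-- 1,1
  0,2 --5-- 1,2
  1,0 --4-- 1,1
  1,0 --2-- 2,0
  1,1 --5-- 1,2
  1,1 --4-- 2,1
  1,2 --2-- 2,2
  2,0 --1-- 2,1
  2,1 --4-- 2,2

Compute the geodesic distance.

Shortest path: 0,2 → 0,1 → 1,1 → 2,1 → 2,0, total weight = 8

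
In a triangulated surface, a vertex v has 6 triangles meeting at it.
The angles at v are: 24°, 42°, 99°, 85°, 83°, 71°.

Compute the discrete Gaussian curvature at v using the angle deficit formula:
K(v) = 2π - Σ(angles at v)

Sum of angles = 404°. K = 360° - 404° = -44° = -11π/45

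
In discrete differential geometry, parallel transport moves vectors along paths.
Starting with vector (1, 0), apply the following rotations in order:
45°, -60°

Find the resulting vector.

Total rotation: 45° + (-60°) = -15°. Final vector: (0.9659, -0.2588)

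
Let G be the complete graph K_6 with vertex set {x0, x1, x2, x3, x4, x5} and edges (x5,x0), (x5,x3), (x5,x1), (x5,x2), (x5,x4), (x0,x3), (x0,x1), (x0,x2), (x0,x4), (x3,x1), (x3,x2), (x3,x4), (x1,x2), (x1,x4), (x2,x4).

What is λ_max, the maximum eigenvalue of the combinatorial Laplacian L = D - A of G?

For the complete graph K_n, L = nI − J (J = all-ones matrix). J has eigenvalues n (once, eigenvector 𝟙) and 0 (multiplicity n−1), so L has eigenvalues 0 (once) and n (multiplicity n−1). Here n = 6: eigenvalue 0 once and 6 with multiplicity 5.
Laplacian eigenvalues: [0.0, 6.0, 6.0, 6.0, 6.0, 6.0]. Largest eigenvalue (spectral radius) = 6.0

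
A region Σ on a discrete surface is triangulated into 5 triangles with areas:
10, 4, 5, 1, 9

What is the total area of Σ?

10 + 4 + 5 + 1 + 9 = 29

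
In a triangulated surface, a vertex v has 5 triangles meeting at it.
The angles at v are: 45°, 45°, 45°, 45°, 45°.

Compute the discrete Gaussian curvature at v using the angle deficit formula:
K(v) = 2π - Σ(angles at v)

Sum of angles = 225°. K = 360° - 225° = 135°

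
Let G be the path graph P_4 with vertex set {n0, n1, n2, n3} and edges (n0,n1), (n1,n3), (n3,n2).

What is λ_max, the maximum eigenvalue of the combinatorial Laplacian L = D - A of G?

The path graph P_n has Laplacian eigenvalues λ_k = 2 − 2cos(kπ/n), k = 0, 1, …, n−1. Here n = 4:
k=0: 2 − 2cos(0) = 0.0; k=1: 2 − 2cos(π/4) = 0.5858; k=2: 2 − 2cos(π/2) = 2.0; k=3: 2 − 2cos(3π/4) = 3.4142.
Laplacian eigenvalues: [0.0, 0.5858, 2.0, 3.4142]. Largest eigenvalue (spectral radius) = 3.4142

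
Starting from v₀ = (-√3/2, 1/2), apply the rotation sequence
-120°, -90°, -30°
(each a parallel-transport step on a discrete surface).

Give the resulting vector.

Total rotation: (-120°) + (-90°) + (-30°) = -240° ≡ 120° (mod 360°). Final vector: (0, -1)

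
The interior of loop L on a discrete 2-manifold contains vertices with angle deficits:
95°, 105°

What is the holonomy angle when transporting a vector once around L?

Holonomy = total enclosed curvature = 95° + 105° = 200°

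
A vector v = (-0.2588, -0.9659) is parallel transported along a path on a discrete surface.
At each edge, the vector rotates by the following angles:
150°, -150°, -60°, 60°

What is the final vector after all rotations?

Total rotation: 150° + (-150°) + (-60°) + 60° = 0°. Final vector: (-0.2588, -0.9659)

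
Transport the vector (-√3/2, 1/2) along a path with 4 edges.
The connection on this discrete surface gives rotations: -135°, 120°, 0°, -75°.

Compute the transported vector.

Total rotation: (-135°) + 120° + 0° + (-75°) = -90°. Final vector: (0.5000, 0.8660)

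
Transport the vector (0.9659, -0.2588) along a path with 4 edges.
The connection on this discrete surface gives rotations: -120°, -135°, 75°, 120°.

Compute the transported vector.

Total rotation: (-120°) + (-135°) + 75° + 120° = -60°. Final vector: (0.2588, -0.9659)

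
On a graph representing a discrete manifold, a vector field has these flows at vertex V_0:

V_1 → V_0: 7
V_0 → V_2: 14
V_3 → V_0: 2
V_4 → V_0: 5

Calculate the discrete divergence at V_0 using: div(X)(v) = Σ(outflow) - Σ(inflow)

Divergence = sum of outgoing flows = (-7) + 14 + (-2) + (-5) = 0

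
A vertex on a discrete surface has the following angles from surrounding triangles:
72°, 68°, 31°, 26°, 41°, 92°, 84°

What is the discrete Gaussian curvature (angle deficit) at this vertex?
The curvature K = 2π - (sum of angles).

Sum of angles = 414°. K = 360° - 414° = -54° = -3π/10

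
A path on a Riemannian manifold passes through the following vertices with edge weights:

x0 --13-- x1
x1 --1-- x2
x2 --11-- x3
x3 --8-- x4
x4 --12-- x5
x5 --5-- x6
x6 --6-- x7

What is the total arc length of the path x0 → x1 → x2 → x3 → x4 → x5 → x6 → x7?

Arc length = 13 + 1 + 11 + 8 + 12 + 5 + 6 = 56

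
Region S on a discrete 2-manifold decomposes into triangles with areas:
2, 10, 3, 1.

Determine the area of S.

2 + 10 + 3 + 1 = 16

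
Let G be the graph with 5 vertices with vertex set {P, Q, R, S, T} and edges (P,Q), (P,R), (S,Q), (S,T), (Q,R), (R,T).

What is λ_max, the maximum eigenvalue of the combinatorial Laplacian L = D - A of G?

Degrees: deg(P) = 2, deg(Q) = 3, deg(R) = 3, deg(S) = 2, deg(T) = 2.
L = D − A with rows/columns ordered (P, Q, R, S, T):
  [ 2, -1, -1,  0,  0]
  [-1,  3, -1, -1,  0]
  [-1, -1,  3,  0, -1]
  [ 0, -1,  0,  2, -1]
  [ 0,  0, -1, -1,  2]
Characteristic polynomial: det(λI − L) = λ(λ² − 5λ + 5)(λ² − 7λ + 11).
Roots: λ = 0; (λ² − 5λ + 5) = 0 ⇒ λ = (5 ± √5)/2 ≈ 1.382, 3.618; (λ² − 7λ + 11) = 0 ⇒ λ = (7 ± √5)/2 ≈ 2.382, 4.618.
(Check: the roots sum (with multiplicity) to 12, matching trace L = Σdeg = 2·6 = 12.)
Laplacian eigenvalues: [0.0, 1.382, 2.382, 3.618, 4.618]. Largest eigenvalue (spectral radius) = 4.618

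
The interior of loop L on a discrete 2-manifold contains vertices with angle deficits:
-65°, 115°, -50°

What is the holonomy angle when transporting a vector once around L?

Holonomy = total enclosed curvature = (-65°) + 115° + (-50°) = 0°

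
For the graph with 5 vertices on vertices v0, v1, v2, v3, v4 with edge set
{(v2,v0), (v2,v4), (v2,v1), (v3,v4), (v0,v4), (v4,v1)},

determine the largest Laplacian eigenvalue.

Degrees: deg(v0) = 2, deg(v1) = 2, deg(v2) = 3, deg(v3) = 1, deg(v4) = 4.
L = D − A with rows/columns ordered (v0, v1, v2, v3, v4):
  [ 2,  0, -1,  0, -1]
  [ 0,  2, -1,  0, -1]
  [-1, -1,  3,  0, -1]
  [ 0,  0,  0,  1, -1]
  [-1, -1, -1, -1,  4]
Characteristic polynomial: det(λI − L) = λ(λ − 1)(λ − 2)(λ − 4)(λ − 5).
Roots: λ = 0; (λ − 1) = 0 ⇒ λ = 1; (λ − 2) = 0 ⇒ λ = 2; (λ − 4) = 0 ⇒ λ = 4; (λ − 5) = 0 ⇒ λ = 5.
(Check: the roots sum (with multiplicity) to 12, matching trace L = Σdeg = 2·6 = 12.)
Laplacian eigenvalues: [0.0, 1.0, 2.0, 4.0, 5.0]. Largest eigenvalue (spectral radius) = 5.0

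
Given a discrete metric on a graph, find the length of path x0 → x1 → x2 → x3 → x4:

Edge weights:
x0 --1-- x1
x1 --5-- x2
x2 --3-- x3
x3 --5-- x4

Arc length = 1 + 5 + 3 + 5 = 14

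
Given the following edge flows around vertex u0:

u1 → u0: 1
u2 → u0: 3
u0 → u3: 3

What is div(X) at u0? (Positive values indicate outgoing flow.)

Divergence = sum of outgoing flows = (-1) + (-3) + 3 = -1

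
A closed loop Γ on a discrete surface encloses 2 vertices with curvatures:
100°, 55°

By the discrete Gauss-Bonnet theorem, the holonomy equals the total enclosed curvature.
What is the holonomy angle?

Holonomy = total enclosed curvature = 100° + 55° = 155°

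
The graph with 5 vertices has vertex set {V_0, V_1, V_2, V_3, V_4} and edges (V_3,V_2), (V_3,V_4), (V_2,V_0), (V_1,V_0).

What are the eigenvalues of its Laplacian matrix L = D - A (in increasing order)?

Degrees: deg(V_0) = 2, deg(V_1) = 1, deg(V_2) = 2, deg(V_3) = 2, deg(V_4) = 1.
L = D − A with rows/columns ordered (V_0, V_1, V_2, V_3, V_4):
  [ 2, -1, -1,  0,  0]
  [-1,  1,  0,  0,  0]
  [-1,  0,  2, -1,  0]
  [ 0,  0, -1,  2, -1]
  [ 0,  0,  0, -1,  1]
Characteristic polynomial: det(λI − L) = λ(λ² − 3λ + 1)(λ² − 5λ + 5).
Roots: λ = 0; (λ² − 3λ + 1) = 0 ⇒ λ = (3 ± √5)/2 ≈ 0.382, 2.618; (λ² − 5λ + 5) = 0 ⇒ λ = (5 ± √5)/2 ≈ 1.382, 3.618.
(Check: the roots sum (with multiplicity) to 8, matching trace L = Σdeg = 2·4 = 8.)
Laplacian eigenvalues (increasing order): [0.0, 0.382, 1.382, 2.618, 3.618]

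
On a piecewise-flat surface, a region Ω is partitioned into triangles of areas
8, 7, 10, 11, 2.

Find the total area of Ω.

8 + 7 + 10 + 11 + 2 = 38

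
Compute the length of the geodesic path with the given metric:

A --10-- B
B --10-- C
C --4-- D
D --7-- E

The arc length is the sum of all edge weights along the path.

Arc length = 10 + 10 + 4 + 7 = 31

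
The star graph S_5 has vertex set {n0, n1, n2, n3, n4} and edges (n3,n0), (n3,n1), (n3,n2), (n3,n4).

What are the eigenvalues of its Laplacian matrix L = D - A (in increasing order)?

The star S_5 is the complete bipartite graph K_{1,4} (one hub of degree 4, 4 leaves of degree 1). The Laplacian spectrum of K_{p,q} is 0, p (multiplicity q−1), q (multiplicity p−1), p+q. With p = 1, q = 4: 0 once, 1 with multiplicity 3, and 5 once. (Check: trace L = sum of degrees = 8 = 3·1 + 5.)
Laplacian eigenvalues (increasing order): [0.0, 1.0, 1.0, 1.0, 5.0]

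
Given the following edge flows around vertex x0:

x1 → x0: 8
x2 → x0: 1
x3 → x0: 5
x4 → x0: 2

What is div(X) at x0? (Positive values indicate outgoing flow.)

Divergence = sum of outgoing flows = (-8) + (-1) + (-5) + (-2) = -16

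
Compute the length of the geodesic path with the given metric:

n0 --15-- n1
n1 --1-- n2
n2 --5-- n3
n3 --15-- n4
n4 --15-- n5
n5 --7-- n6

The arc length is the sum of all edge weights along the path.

Arc length = 15 + 1 + 5 + 15 + 15 + 7 = 58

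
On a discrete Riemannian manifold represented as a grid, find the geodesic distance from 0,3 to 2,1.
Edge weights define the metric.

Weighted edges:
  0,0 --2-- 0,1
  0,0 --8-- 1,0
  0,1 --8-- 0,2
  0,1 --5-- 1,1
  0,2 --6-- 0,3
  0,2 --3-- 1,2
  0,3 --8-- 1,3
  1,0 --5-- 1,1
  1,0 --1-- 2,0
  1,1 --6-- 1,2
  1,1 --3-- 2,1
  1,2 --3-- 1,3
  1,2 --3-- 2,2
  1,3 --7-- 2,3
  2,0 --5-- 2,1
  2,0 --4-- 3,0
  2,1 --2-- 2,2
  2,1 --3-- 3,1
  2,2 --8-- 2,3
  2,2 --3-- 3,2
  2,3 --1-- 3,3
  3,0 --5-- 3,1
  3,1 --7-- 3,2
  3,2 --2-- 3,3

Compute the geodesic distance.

Shortest path: 0,3 → 0,2 → 1,2 → 2,2 → 2,1, total weight = 14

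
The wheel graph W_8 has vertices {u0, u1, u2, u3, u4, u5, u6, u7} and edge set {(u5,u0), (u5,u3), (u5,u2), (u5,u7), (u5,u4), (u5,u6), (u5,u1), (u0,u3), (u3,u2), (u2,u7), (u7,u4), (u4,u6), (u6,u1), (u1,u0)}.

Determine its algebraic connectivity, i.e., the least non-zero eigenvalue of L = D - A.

The wheel W_8 is the join K_1 ∨ C_7 (a hub joined to every vertex of a cycle of length 7). For a join G ∨ H (G on p vertices, H on q vertices) the Laplacian spectrum is 0, p+q, the eigenvalues of L(G) other than one 0 each shifted by +q, and the eigenvalues of L(H) other than one 0 each shifted by +p. With G = K_1 (p = 1, nothing left after dropping its 0) and H = C_7 (q = 7, eigenvalues 2 − 2cos(2πk/7), k = 0, …, 6; drop k = 0), the spectrum of W_8 is 0, 8, and 1 + (2 − 2cos(2πk/7)) = 3 − 2cos(2πk/7) for k = 1, …, 6:
k=1: 3 − 2cos(2π/7) = 1.753; k=2: 3 − 2cos(4π/7) = 3.445; k=3: 3 − 2cos(6π/7) = 4.8019; k=4: 3 − 2cos(8π/7) = 4.8019; k=5: 3 − 2cos(10π/7) = 3.445; k=6: 3 − 2cos(12π/7) = 1.753.
Laplacian eigenvalues: [0.0, 1.753, 1.753, 3.445, 3.445, 4.8019, 4.8019, 8.0]. Algebraic connectivity (smallest non-zero eigenvalue) = 1.753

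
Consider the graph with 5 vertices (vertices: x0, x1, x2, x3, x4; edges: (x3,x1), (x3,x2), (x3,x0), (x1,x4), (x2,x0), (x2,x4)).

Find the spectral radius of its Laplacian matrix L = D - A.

Degrees: deg(x0) = 2, deg(x1) = 2, deg(x2) = 3, deg(x3) = 3, deg(x4) = 2.
L = D − A with rows/columns ordered (x0, x1, x2, x3, x4):
  [ 2,  0, -1, -1,  0]
  [ 0,  2,  0, -1, -1]
  [-1,  0,  3, -1, -1]
  [-1, -1, -1,  3,  0]
  [ 0, -1, -1,  0,  2]
Characteristic polynomial: det(λI − L) = λ(λ² − 5λ + 5)(λ² − 7λ + 11).
Roots: λ = 0; (λ² − 5λ + 5) = 0 ⇒ λ = (5 ± √5)/2 ≈ 1.382, 3.618; (λ² − 7λ + 11) = 0 ⇒ λ = (7 ± √5)/2 ≈ 2.382, 4.618.
(Check: the roots sum (with multiplicity) to 12, matching trace L = Σdeg = 2·6 = 12.)
Laplacian eigenvalues: [0.0, 1.382, 2.382, 3.618, 4.618]. Largest eigenvalue (spectral radius) = 4.618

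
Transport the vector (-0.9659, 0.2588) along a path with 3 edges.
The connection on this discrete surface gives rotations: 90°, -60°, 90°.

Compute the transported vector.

Total rotation: 90° + (-60°) + 90° = 120°. Final vector: (0.2588, -0.9659)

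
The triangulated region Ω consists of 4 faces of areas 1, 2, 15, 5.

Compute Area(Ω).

1 + 2 + 15 + 5 = 23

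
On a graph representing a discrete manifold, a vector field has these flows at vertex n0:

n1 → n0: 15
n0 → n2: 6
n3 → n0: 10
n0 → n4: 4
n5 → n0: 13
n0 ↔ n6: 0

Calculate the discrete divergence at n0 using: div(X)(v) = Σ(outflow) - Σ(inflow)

Divergence = sum of outgoing flows = (-15) + 6 + (-10) + 4 + (-13) + 0 = -28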